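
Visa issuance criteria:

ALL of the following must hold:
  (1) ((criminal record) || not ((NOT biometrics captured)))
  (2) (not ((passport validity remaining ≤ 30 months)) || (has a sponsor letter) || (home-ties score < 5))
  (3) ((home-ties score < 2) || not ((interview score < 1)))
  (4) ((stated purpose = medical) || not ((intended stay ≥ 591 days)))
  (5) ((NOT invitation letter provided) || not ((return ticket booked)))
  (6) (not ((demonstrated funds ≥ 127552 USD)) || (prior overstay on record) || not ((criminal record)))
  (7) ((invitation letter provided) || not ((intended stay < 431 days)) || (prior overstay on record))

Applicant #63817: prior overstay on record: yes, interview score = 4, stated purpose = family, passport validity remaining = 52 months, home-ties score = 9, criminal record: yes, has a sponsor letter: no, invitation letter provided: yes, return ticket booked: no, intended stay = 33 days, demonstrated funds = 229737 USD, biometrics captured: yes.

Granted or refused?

Atomic conditions:
  criminal record: yes → true
  NOT biometrics captured: yes → false
  passport validity remaining ≤ 30 months: 52 ≤ 30 is false
  has a sponsor letter: no → false
  home-ties score < 5: 9 < 5 is false
  home-ties score < 2: 9 < 2 is false
  interview score < 1: 4 < 1 is false
  stated purpose = medical: family == medical is false
  intended stay ≥ 591 days: 33 ≥ 591 is false
  NOT invitation letter provided: yes → false
  return ticket booked: no → false
  demonstrated funds ≥ 127552 USD: 229737 ≥ 127552 is true
  prior overstay on record: yes → true
  invitation letter provided: yes → true
  intended stay < 431 days: 33 < 431 is true
Combine:
[1.2] NOT false = true
[1] true OR true = true
[2.1] NOT false = true
[2] true OR false OR false = true
[3.2] NOT false = true
[3] false OR true = true
[4.2] NOT false = true
[4] false OR true = true
[5.2] NOT false = true
[5] false OR true = true
[6.1] NOT true = false
[6.3] NOT true = false
[6] false OR true OR false = true
[7.2] NOT true = false
[7] true OR false OR true = true
[root] true AND true AND true AND true AND true AND true AND true = true
Overall: true → granted

Granted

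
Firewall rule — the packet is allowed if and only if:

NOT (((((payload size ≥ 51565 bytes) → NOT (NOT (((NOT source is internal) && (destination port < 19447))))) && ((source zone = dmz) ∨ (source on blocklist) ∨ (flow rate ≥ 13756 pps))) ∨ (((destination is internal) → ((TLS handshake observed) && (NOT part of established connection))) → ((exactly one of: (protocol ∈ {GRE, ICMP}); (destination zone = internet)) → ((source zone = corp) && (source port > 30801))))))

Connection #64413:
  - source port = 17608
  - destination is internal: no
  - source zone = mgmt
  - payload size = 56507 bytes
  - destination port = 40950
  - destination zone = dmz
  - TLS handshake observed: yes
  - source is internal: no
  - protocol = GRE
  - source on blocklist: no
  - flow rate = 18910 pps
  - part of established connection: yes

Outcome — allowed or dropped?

Atomic conditions:
  payload size ≥ 51565 bytes: 56507 ≥ 51565 is true
  NOT source is internal: no → true
  destination port < 19447: 40950 < 19447 is false
  source zone = dmz: mgmt == dmz is false
  source on blocklist: no → false
  flow rate ≥ 13756 pps: 18910 ≥ 13756 is true
  destination is internal: no → false
  TLS handshake observed: yes → true
  NOT part of established connection: yes → false
  protocol ∈ {GRE, ICMP}: GRE is in the set → true
  destination zone = internet: dmz == internet is false
  source zone = corp: mgmt == corp is false
  source port > 30801: 17608 > 30801 is false
Combine:
[1.1.1.2.1.1] true AND false = false
[1.1.1.2.1] NOT false = true
[1.1.1.2] NOT true = false
[1.1.1] true → false = false
[1.1.2] false OR false OR true = true
[1.1] false AND true = false
[1.2.1.2] true AND false = false
[1.2.1] false → false (antecedent false ⇒ implication holds) = true
[1.2.2.1] exactly-one(true, false) = true
[1.2.2.2] false AND false = false
[1.2.2] true → false = false
[1.2] true → false = false
[1] false OR false = false
[root] NOT false = true
Overall: true → allowed

Allowed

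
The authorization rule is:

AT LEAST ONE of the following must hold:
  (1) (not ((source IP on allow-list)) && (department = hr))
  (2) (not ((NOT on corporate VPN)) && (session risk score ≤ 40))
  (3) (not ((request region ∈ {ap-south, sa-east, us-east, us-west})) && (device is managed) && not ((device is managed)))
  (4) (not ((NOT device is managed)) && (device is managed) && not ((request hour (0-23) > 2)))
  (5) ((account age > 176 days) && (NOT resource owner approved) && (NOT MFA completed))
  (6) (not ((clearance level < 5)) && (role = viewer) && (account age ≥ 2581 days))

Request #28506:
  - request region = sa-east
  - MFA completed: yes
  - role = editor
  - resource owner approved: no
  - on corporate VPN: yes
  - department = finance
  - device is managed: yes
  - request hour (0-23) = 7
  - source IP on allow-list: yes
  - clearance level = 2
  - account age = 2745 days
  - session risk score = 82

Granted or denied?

Denied

Atomic conditions:
  source IP on allow-list: yes → true
  department = hr: finance == hr is false
  NOT on corporate VPN: yes → false
  session risk score ≤ 40: 82 ≤ 40 is false
  request region ∈ {ap-south, sa-east, us-east, us-west}: sa-east is in the set → true
  device is managed: yes → true
  NOT device is managed: yes → false
  request hour (0-23) > 2: 7 > 2 is true
  account age > 176 days: 2745 > 176 is true
  NOT resource owner approved: no → true
  NOT MFA completed: yes → false
  clearance level < 5: 2 < 5 is true
  role = viewer: editor == viewer is false
  account age ≥ 2581 days: 2745 ≥ 2581 is true
Combine:
[1.1] NOT true = false
[1] false AND false = false
[2.1] NOT false = true
[2] true AND false = false
[3.1] NOT true = false
[3.3] NOT true = false
[3] false AND true AND false = false
[4.1] NOT false = true
[4.3] NOT true = false
[4] true AND true AND false = false
[5] true AND true AND false = false
[6.1] NOT true = false
[6] false AND false AND true = false
[root] false OR false OR false OR false OR false OR false = false
Overall: false → denied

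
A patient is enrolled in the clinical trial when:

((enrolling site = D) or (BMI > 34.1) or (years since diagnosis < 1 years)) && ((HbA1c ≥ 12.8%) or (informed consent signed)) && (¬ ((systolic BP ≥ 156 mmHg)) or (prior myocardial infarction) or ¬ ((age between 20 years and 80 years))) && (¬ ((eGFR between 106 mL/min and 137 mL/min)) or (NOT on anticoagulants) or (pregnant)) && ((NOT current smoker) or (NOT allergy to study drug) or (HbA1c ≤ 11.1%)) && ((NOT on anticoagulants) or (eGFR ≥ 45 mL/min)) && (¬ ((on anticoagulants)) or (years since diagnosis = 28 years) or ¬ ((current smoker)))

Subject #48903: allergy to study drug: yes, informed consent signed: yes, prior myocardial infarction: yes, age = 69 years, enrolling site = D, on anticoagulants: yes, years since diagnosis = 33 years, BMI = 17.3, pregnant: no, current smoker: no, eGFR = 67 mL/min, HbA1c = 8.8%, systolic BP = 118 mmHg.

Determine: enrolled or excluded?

Enrolled

Atomic conditions:
  enrolling site = D: D == D is true
  BMI > 34.1: 17.3 > 34.1 is false
  years since diagnosis < 1 years: 33 < 1 is false
  HbA1c ≥ 12.8%: 8.8 ≥ 12.8 is false
  informed consent signed: yes → true
  systolic BP ≥ 156 mmHg: 118 ≥ 156 is false
  prior myocardial infarction: yes → true
  age between 20 years and 80 years: 69 in [20, 80] is true
  eGFR between 106 mL/min and 137 mL/min: 67 in [106, 137] is false
  NOT on anticoagulants: yes → false
  pregnant: no → false
  NOT current smoker: no → true
  NOT allergy to study drug: yes → false
  HbA1c ≤ 11.1%: 8.8 ≤ 11.1 is true
  eGFR ≥ 45 mL/min: 67 ≥ 45 is true
  on anticoagulants: yes → true
  years since diagnosis = 28 years: 33 == 28 is false
  current smoker: no → false
Combine:
[1] true OR false OR false = true
[2] false OR true = true
[3.1] NOT false = true
[3.3] NOT true = false
[3] true OR true OR false = true
[4.1] NOT false = true
[4] true OR false OR false = true
[5] true OR false OR true = true
[6] false OR true = true
[7.1] NOT true = false
[7.3] NOT false = true
[7] false OR false OR true = true
[root] true AND true AND true AND true AND true AND true AND true = true
Overall: true → enrolled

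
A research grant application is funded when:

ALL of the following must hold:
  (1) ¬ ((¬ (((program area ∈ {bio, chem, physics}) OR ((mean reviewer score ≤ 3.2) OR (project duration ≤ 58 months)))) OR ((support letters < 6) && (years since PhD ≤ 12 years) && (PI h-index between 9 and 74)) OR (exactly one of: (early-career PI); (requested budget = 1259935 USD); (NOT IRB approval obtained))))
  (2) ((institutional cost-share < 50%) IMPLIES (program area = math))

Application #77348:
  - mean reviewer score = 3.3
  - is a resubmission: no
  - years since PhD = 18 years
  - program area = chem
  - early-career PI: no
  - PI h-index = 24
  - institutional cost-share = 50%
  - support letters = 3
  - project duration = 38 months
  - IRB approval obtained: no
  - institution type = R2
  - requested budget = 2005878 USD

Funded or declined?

Atomic conditions:
  program area ∈ {bio, chem, physics}: chem is in the set → true
  mean reviewer score ≤ 3.2: 3.3 ≤ 3.2 is false
  project duration ≤ 58 months: 38 ≤ 58 is true
  support letters < 6: 3 < 6 is true
  years since PhD ≤ 12 years: 18 ≤ 12 is false
  PI h-index between 9 and 74: 24 in [9, 74] is true
  early-career PI: no → false
  requested budget = 1259935 USD: 2005878 == 1259935 is false
  NOT IRB approval obtained: no → true
  institutional cost-share < 50%: 50 < 50 is false
  program area = math: chem == math is false
Combine:
[1.1.1.1.2] false OR true = true
[1.1.1.1] true OR true = true
[1.1.1] NOT true = false
[1.1.2] true AND false AND true = false
[1.1.3] exactly-one(false, false, true) = true
[1.1] false OR false OR true = true
[1] NOT true = false
[2] false → false (antecedent false ⇒ implication holds) = true
[root] false AND true = false
Overall: false → declined

Declined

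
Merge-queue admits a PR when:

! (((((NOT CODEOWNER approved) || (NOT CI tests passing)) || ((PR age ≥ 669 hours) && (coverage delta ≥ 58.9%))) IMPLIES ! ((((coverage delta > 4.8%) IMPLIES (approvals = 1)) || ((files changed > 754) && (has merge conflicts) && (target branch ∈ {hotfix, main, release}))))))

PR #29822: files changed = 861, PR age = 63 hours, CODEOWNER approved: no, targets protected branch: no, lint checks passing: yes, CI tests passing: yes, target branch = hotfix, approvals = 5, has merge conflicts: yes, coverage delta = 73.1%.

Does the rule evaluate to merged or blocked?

Atomic conditions:
  NOT CODEOWNER approved: no → true
  NOT CI tests passing: yes → false
  PR age ≥ 669 hours: 63 ≥ 669 is false
  coverage delta ≥ 58.9%: 73.1 ≥ 58.9 is true
  coverage delta > 4.8%: 73.1 > 4.8 is true
  approvals = 1: 5 == 1 is false
  files changed > 754: 861 > 754 is true
  has merge conflicts: yes → true
  target branch ∈ {hotfix, main, release}: hotfix is in the set → true
Combine:
[1.1.1] true OR false = true
[1.1.2] false AND true = false
[1.1] true OR false = true
[1.2.1.1] true → false = false
[1.2.1.2] true AND true AND true = true
[1.2.1] false OR true = true
[1.2] NOT true = false
[1] true → false = false
[root] NOT false = true
Overall: true → merged

Merged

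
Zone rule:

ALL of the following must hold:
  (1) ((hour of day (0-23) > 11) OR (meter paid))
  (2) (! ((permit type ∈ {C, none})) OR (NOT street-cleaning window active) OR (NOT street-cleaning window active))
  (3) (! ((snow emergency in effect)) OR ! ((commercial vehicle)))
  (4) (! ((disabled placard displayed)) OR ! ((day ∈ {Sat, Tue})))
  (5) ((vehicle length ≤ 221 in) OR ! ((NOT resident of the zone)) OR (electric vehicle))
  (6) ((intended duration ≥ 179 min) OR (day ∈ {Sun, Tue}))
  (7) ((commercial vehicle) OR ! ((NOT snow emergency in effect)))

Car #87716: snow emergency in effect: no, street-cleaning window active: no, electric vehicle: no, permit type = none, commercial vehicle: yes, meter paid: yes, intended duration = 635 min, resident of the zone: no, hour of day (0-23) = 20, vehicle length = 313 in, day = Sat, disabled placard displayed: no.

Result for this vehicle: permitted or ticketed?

Atomic conditions:
  hour of day (0-23) > 11: 20 > 11 is true
  meter paid: yes → true
  permit type ∈ {C, none}: none is in the set → true
  NOT street-cleaning window active: no → true
  snow emergency in effect: no → false
  commercial vehicle: yes → true
  disabled placard displayed: no → false
  day ∈ {Sat, Tue}: Sat is in the set → true
  vehicle length ≤ 221 in: 313 ≤ 221 is false
  NOT resident of the zone: no → true
  electric vehicle: no → false
  intended duration ≥ 179 min: 635 ≥ 179 is true
  day ∈ {Sun, Tue}: Sat is not in the set → false
  NOT snow emergency in effect: no → true
Combine:
[1] true OR true = true
[2.1] NOT true = false
[2] false OR true OR true = true
[3.1] NOT false = true
[3.2] NOT true = false
[3] true OR false = true
[4.1] NOT false = true
[4.2] NOT true = false
[4] true OR false = true
[5.2] NOT true = false
[5] false OR false OR false = false
[6] true OR false = true
[7.2] NOT true = false
[7] true OR false = true
[root] true AND true AND true AND true AND false AND true AND true = false
Overall: false → ticketed

Ticketed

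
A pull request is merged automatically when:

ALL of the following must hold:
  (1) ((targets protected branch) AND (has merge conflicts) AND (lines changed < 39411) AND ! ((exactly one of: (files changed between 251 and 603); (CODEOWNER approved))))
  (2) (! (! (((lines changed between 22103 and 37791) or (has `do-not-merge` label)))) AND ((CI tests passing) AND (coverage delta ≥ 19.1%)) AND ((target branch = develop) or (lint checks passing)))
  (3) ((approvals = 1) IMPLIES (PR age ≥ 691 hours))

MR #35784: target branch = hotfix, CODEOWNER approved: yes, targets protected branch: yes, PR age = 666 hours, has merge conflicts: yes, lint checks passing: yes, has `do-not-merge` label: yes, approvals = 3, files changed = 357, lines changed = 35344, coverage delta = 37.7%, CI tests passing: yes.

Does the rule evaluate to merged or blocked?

Atomic conditions:
  targets protected branch: yes → true
  has merge conflicts: yes → true
  lines changed < 39411: 35344 < 39411 is true
  files changed between 251 and 603: 357 in [251, 603] is true
  CODEOWNER approved: yes → true
  lines changed between 22103 and 37791: 35344 in [22103, 37791] is true
  has `do-not-merge` label: yes → true
  CI tests passing: yes → true
  coverage delta ≥ 19.1%: 37.7 ≥ 19.1 is true
  target branch = develop: hotfix == develop is false
  lint checks passing: yes → true
  approvals = 1: 3 == 1 is false
  PR age ≥ 691 hours: 666 ≥ 691 is false
Combine:
[1.4.1] exactly-one(true, true) = false
[1.4] NOT false = true
[1] true AND true AND true AND true = true
[2.1.1.1] true OR true = true
[2.1.1] NOT true = false
[2.1] NOT false = true
[2.2] true AND true = true
[2.3] false OR true = true
[2] true AND true AND true = true
[3] false → false (antecedent false ⇒ implication holds) = true
[root] true AND true AND true = true
Overall: true → merged

Merged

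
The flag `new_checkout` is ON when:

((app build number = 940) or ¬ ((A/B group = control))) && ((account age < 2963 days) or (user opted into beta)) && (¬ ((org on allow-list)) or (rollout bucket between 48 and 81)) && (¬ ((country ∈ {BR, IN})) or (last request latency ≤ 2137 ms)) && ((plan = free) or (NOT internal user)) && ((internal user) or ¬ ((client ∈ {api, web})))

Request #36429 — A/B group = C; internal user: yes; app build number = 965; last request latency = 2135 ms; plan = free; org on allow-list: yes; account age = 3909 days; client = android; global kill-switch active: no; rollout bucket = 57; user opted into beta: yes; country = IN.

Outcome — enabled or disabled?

Enabled

Atomic conditions:
  app build number = 940: 965 == 940 is false
  A/B group = control: C == control is false
  account age < 2963 days: 3909 < 2963 is false
  user opted into beta: yes → true
  org on allow-list: yes → true
  rollout bucket between 48 and 81: 57 in [48, 81] is true
  country ∈ {BR, IN}: IN is in the set → true
  last request latency ≤ 2137 ms: 2135 ≤ 2137 is true
  plan = free: free == free is true
  NOT internal user: yes → false
  internal user: yes → true
  client ∈ {api, web}: android is not in the set → false
Combine:
[1.2] NOT false = true
[1] false OR true = true
[2] false OR true = true
[3.1] NOT true = false
[3] false OR true = true
[4.1] NOT true = false
[4] false OR true = true
[5] true OR false = true
[6.2] NOT false = true
[6] true OR true = true
[root] true AND true AND true AND true AND true AND true = true
Overall: true → enabled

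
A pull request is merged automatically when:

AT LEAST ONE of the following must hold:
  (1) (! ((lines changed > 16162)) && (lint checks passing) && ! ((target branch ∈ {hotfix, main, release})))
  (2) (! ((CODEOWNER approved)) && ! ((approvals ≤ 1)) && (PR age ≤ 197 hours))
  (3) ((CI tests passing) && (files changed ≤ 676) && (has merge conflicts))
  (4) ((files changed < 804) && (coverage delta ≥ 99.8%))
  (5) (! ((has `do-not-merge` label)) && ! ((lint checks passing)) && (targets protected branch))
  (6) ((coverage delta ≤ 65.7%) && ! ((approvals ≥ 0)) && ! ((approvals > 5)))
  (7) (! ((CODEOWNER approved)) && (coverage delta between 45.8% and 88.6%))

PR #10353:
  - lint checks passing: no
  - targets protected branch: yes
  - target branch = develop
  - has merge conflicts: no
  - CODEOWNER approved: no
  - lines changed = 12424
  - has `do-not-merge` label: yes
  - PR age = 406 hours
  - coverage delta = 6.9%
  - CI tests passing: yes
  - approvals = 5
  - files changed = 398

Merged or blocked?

Blocked

Atomic conditions:
  lines changed > 16162: 12424 > 16162 is false
  lint checks passing: no → false
  target branch ∈ {hotfix, main, release}: develop is not in the set → false
  CODEOWNER approved: no → false
  approvals ≤ 1: 5 ≤ 1 is false
  PR age ≤ 197 hours: 406 ≤ 197 is false
  CI tests passing: yes → true
  files changed ≤ 676: 398 ≤ 676 is true
  has merge conflicts: no → false
  files changed < 804: 398 < 804 is true
  coverage delta ≥ 99.8%: 6.9 ≥ 99.8 is false
  has `do-not-merge` label: yes → true
  targets protected branch: yes → true
  coverage delta ≤ 65.7%: 6.9 ≤ 65.7 is true
  approvals ≥ 0: 5 ≥ 0 is true
  approvals > 5: 5 > 5 is false
  coverage delta between 45.8% and 88.6%: 6.9 in [45.8, 88.6] is false
Combine:
[1.1] NOT false = true
[1.3] NOT false = true
[1] true AND false AND true = false
[2.1] NOT false = true
[2.2] NOT false = true
[2] true AND true AND false = false
[3] true AND true AND false = false
[4] true AND false = false
[5.1] NOT true = false
[5.2] NOT false = true
[5] false AND true AND true = false
[6.2] NOT true = false
[6.3] NOT false = true
[6] true AND false AND true = false
[7.1] NOT false = true
[7] true AND false = false
[root] false OR false OR false OR false OR false OR false OR false = false
Overall: false → blocked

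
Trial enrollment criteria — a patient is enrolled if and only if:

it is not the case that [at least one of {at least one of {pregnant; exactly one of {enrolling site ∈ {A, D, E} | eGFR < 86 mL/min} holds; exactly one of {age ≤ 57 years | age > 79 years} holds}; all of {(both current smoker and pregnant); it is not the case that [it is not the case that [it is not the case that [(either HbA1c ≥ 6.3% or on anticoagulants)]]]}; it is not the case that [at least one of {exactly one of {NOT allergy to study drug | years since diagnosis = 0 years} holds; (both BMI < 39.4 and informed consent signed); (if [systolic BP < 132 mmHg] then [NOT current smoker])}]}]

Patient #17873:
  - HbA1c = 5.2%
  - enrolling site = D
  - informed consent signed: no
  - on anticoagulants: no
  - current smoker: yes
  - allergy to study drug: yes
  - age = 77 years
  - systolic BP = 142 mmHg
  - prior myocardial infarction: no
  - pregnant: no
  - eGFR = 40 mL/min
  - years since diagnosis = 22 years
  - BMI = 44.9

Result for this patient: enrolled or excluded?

Atomic conditions:
  pregnant: no → false
  enrolling site ∈ {A, D, E}: D is in the set → true
  eGFR < 86 mL/min: 40 < 86 is true
  age ≤ 57 years: 77 ≤ 57 is false
  age > 79 years: 77 > 79 is false
  current smoker: yes → true
  HbA1c ≥ 6.3%: 5.2 ≥ 6.3 is false
  on anticoagulants: no → false
  NOT allergy to study drug: yes → false
  years since diagnosis = 0 years: 22 == 0 is false
  BMI < 39.4: 44.9 < 39.4 is false
  informed consent signed: no → false
  systolic BP < 132 mmHg: 142 < 132 is false
  NOT current smoker: yes → false
Combine:
[1.1.2] exactly-one(true, true) = false
[1.1.3] exactly-one(false, false) = false
[1.1] false OR false OR false = false
[1.2.1] true AND false = false
[1.2.2.1.1.1] false OR false = false
[1.2.2.1.1] NOT false = true
[1.2.2.1] NOT true = false
[1.2.2] NOT false = true
[1.2] false AND true = false
[1.3.1.1] exactly-one(false, false) = false
[1.3.1.2] false AND false = false
[1.3.1.3] false → false (antecedent false ⇒ implication holds) = true
[1.3.1] false OR false OR true = true
[1.3] NOT true = false
[1] false OR false OR false = false
[root] NOT false = true
Overall: true → enrolled

Enrolled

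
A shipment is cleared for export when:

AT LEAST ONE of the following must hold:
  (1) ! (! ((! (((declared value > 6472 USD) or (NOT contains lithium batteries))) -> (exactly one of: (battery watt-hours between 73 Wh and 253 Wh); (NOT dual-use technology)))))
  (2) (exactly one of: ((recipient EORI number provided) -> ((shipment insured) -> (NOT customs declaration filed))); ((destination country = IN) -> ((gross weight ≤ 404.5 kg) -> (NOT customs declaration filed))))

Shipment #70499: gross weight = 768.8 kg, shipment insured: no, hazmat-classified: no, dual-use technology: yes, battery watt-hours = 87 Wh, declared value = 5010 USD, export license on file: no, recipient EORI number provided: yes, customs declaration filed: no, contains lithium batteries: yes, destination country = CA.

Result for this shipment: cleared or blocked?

Atomic conditions:
  declared value > 6472 USD: 5010 > 6472 is false
  NOT contains lithium batteries: yes → false
  battery watt-hours between 73 Wh and 253 Wh: 87 in [73, 253] is true
  NOT dual-use technology: yes → false
  recipient EORI number provided: yes → true
  shipment insured: no → false
  NOT customs declaration filed: no → true
  destination country = IN: CA == IN is false
  gross weight ≤ 404.5 kg: 768.8 ≤ 404.5 is false
Combine:
[1.1.1.1.1] false OR false = false
[1.1.1.1] NOT false = true
[1.1.1.2] exactly-one(true, false) = true
[1.1.1] true → true = true
[1.1] NOT true = false
[1] NOT false = true
[2.1.2] false → true (antecedent false ⇒ implication holds) = true
[2.1] true → true = true
[2.2.2] false → true (antecedent false ⇒ implication holds) = true
[2.2] false → true (antecedent false ⇒ implication holds) = true
[2] exactly-one(true, true) = false
[root] true OR false = true
Overall: true → cleared

Cleared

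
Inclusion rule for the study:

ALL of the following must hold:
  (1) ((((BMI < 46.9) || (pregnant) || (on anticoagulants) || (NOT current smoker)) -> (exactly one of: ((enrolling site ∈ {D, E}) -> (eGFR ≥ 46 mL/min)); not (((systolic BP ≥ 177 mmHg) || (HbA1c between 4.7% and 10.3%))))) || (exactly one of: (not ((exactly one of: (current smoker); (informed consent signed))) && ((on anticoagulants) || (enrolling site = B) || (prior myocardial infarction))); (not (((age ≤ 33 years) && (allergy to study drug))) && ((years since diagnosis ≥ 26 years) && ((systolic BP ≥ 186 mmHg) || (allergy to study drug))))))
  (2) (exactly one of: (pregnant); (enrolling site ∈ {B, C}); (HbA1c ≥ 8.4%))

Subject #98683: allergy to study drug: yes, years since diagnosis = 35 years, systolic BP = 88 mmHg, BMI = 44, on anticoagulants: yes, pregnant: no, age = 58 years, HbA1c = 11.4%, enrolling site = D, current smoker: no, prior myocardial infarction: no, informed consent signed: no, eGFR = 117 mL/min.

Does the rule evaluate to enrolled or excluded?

Excluded

Atomic conditions:
  BMI < 46.9: 44 < 46.9 is true
  pregnant: no → false
  on anticoagulants: yes → true
  NOT current smoker: no → true
  enrolling site ∈ {D, E}: D is in the set → true
  eGFR ≥ 46 mL/min: 117 ≥ 46 is true
  systolic BP ≥ 177 mmHg: 88 ≥ 177 is false
  HbA1c between 4.7% and 10.3%: 11.4 in [4.7, 10.3] is false
  current smoker: no → false
  informed consent signed: no → false
  enrolling site = B: D == B is false
  prior myocardial infarction: no → false
  age ≤ 33 years: 58 ≤ 33 is false
  allergy to study drug: yes → true
  years since diagnosis ≥ 26 years: 35 ≥ 26 is true
  systolic BP ≥ 186 mmHg: 88 ≥ 186 is false
  enrolling site ∈ {B, C}: D is not in the set → false
  HbA1c ≥ 8.4%: 11.4 ≥ 8.4 is true
Combine:
[1.1.1] true OR false OR true OR true = true
[1.1.2.1] true → true = true
[1.1.2.2.1] false OR false = false
[1.1.2.2] NOT false = true
[1.1.2] exactly-one(true, true) = false
[1.1] true → false = false
[1.2.1.1.1] exactly-one(false, false) = false
[1.2.1.1] NOT false = true
[1.2.1.2] true OR false OR false = true
[1.2.1] true AND true = true
[1.2.2.1.1] false AND true = false
[1.2.2.1] NOT false = true
[1.2.2.2.2] false OR true = true
[1.2.2.2] true AND true = true
[1.2.2] true AND true = true
[1.2] exactly-one(true, true) = false
[1] false OR false = false
[2] exactly-one(false, false, true) = true
[root] false AND true = false
Overall: false → excluded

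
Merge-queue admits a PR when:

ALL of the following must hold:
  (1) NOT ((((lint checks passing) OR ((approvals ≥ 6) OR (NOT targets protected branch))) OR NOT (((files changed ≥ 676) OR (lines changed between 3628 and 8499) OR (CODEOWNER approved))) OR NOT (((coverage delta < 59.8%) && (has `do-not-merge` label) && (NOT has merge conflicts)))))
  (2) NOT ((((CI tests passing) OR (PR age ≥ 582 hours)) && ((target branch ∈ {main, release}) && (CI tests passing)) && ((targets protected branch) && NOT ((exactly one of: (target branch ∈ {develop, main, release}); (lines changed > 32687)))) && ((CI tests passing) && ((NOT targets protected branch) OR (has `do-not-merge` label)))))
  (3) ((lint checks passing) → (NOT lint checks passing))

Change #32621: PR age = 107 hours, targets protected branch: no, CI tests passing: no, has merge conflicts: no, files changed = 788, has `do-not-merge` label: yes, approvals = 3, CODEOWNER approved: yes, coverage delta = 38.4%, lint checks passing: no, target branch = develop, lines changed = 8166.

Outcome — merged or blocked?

Blocked

Atomic conditions:
  lint checks passing: no → false
  approvals ≥ 6: 3 ≥ 6 is false
  NOT targets protected branch: no → true
  files changed ≥ 676: 788 ≥ 676 is true
  lines changed between 3628 and 8499: 8166 in [3628, 8499] is true
  CODEOWNER approved: yes → true
  coverage delta < 59.8%: 38.4 < 59.8 is true
  has `do-not-merge` label: yes → true
  NOT has merge conflicts: no → true
  CI tests passing: no → false
  PR age ≥ 582 hours: 107 ≥ 582 is false
  target branch ∈ {main, release}: develop is not in the set → false
  targets protected branch: no → false
  target branch ∈ {develop, main, release}: develop is in the set → true
  lines changed > 32687: 8166 > 32687 is false
  NOT lint checks passing: no → true
Combine:
[1.1.1.2] false OR true = true
[1.1.1] false OR true = true
[1.1.2.1] true OR true OR true = true
[1.1.2] NOT true = false
[1.1.3.1] true AND true AND true = true
[1.1.3] NOT true = false
[1.1] true OR false OR false = true
[1] NOT true = false
[2.1.1] false OR false = false
[2.1.2] false AND false = false
[2.1.3.2.1] exactly-one(true, false) = true
[2.1.3.2] NOT true = false
[2.1.3] false AND false = false
[2.1.4.2] true OR true = true
[2.1.4] false AND true = false
[2.1] false AND false AND false AND false = false
[2] NOT false = true
[3] false → true (antecedent false ⇒ implication holds) = true
[root] false AND true AND true = false
Overall: false → blocked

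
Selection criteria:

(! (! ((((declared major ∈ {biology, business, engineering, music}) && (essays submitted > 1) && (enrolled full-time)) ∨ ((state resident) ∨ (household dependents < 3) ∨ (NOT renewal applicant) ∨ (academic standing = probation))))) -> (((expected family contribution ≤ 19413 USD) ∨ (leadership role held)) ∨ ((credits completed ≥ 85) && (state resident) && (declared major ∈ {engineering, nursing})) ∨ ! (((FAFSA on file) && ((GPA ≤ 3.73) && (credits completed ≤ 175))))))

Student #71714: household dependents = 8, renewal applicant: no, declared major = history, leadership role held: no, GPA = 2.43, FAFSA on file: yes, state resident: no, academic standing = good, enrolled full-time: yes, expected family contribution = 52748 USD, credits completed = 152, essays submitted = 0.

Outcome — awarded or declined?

Declined

Atomic conditions:
  declared major ∈ {biology, business, engineering, music}: history is not in the set → false
  essays submitted > 1: 0 > 1 is false
  enrolled full-time: yes → true
  state resident: no → false
  household dependents < 3: 8 < 3 is false
  NOT renewal applicant: no → true
  academic standing = probation: good == probation is false
  expected family contribution ≤ 19413 USD: 52748 ≤ 19413 is false
  leadership role held: no → false
  credits completed ≥ 85: 152 ≥ 85 is true
  declared major ∈ {engineering, nursing}: history is not in the set → false
  FAFSA on file: yes → true
  GPA ≤ 3.73: 2.43 ≤ 3.73 is true
  credits completed ≤ 175: 152 ≤ 175 is true
Combine:
[1.1.1.1] false AND false AND true = false
[1.1.1.2] false OR false OR true OR false = true
[1.1.1] false OR true = true
[1.1] NOT true = false
[1] NOT false = true
[2.1] false OR false = false
[2.2] true AND false AND false = false
[2.3.1.2] true AND true = true
[2.3.1] true AND true = true
[2.3] NOT true = false
[2] false OR false OR false = false
[root] true → false = false
Overall: false → declined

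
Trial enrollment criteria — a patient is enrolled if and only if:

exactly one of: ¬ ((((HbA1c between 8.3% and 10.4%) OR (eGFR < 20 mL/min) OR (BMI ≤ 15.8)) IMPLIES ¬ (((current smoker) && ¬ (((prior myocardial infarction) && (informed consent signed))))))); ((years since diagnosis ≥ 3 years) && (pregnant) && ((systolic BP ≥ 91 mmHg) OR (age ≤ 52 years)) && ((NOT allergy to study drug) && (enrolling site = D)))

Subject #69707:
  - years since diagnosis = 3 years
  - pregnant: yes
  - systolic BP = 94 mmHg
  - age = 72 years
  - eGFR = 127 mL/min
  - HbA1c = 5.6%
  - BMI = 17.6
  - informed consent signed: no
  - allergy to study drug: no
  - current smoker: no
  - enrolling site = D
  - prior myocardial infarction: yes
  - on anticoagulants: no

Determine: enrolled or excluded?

Atomic conditions:
  HbA1c between 8.3% and 10.4%: 5.6 in [8.3, 10.4] is false
  eGFR < 20 mL/min: 127 < 20 is false
  BMI ≤ 15.8: 17.6 ≤ 15.8 is false
  current smoker: no → false
  prior myocardial infarction: yes → true
  informed consent signed: no → false
  years since diagnosis ≥ 3 years: 3 ≥ 3 is true
  pregnant: yes → true
  systolic BP ≥ 91 mmHg: 94 ≥ 91 is true
  age ≤ 52 years: 72 ≤ 52 is false
  NOT allergy to study drug: no → true
  enrolling site = D: D == D is true
Combine:
[1.1.1] false OR false OR false = false
[1.1.2.1.2.1] true AND false = false
[1.1.2.1.2] NOT false = true
[1.1.2.1] false AND true = false
[1.1.2] NOT false = true
[1.1] false → true (antecedent false ⇒ implication holds) = true
[1] NOT true = false
[2.3] true OR false = true
[2.4] true AND true = true
[2] true AND true AND true AND true = true
[root] exactly-one(false, true) = true
Overall: true → enrolled

Enrolled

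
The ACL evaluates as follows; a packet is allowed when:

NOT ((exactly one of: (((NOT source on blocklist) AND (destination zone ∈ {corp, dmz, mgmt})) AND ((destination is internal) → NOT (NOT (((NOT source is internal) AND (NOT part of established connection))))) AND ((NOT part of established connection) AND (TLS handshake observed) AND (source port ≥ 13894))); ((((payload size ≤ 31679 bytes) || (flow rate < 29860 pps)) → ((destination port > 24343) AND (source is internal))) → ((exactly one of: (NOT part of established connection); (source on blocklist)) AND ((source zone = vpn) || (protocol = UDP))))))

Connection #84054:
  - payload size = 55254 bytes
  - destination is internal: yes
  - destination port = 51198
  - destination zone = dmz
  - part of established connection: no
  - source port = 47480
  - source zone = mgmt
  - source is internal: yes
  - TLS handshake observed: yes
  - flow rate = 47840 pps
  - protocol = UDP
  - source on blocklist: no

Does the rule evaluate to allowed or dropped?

Atomic conditions:
  NOT source on blocklist: no → true
  destination zone ∈ {corp, dmz, mgmt}: dmz is in the set → true
  destination is internal: yes → true
  NOT source is internal: yes → false
  NOT part of established connection: no → true
  TLS handshake observed: yes → true
  source port ≥ 13894: 47480 ≥ 13894 is true
  payload size ≤ 31679 bytes: 55254 ≤ 31679 is false
  flow rate < 29860 pps: 47840 < 29860 is false
  destination port > 24343: 51198 > 24343 is true
  source is internal: yes → true
  source on blocklist: no → false
  source zone = vpn: mgmt == vpn is false
  protocol = UDP: UDP == UDP is true
Combine:
[1.1.1] true AND true = true
[1.1.2.2.1.1] false AND true = false
[1.1.2.2.1] NOT false = true
[1.1.2.2] NOT true = false
[1.1.2] true → false = false
[1.1.3] true AND true AND true = true
[1.1] true AND false AND true = false
[1.2.1.1] false OR false = false
[1.2.1.2] true AND true = true
[1.2.1] false → true (antecedent false ⇒ implication holds) = true
[1.2.2.1] exactly-one(true, false) = true
[1.2.2.2] false OR true = true
[1.2.2] true AND true = true
[1.2] true → true = true
[1] exactly-one(false, true) = true
[root] NOT true = false
Overall: false → dropped

Dropped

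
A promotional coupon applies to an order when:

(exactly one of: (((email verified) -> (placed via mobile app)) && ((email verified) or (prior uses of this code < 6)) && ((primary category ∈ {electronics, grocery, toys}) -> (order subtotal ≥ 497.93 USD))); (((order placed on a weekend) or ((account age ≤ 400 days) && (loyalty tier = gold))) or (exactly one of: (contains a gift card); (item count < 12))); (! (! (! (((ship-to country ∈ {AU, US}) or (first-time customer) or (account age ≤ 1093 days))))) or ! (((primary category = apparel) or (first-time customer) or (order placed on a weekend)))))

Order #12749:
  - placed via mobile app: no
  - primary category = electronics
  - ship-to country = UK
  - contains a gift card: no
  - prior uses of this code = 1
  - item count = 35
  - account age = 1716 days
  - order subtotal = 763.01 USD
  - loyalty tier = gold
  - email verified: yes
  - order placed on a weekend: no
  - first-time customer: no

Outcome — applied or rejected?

Applied

Atomic conditions:
  email verified: yes → true
  placed via mobile app: no → false
  prior uses of this code < 6: 1 < 6 is true
  primary category ∈ {electronics, grocery, toys}: electronics is in the set → true
  order subtotal ≥ 497.93 USD: 763.01 ≥ 497.93 is true
  order placed on a weekend: no → false
  account age ≤ 400 days: 1716 ≤ 400 is false
  loyalty tier = gold: gold == gold is true
  contains a gift card: no → false
  item count < 12: 35 < 12 is false
  ship-to country ∈ {AU, US}: UK is not in the set → false
  first-time customer: no → false
  account age ≤ 1093 days: 1716 ≤ 1093 is false
  primary category = apparel: electronics == apparel is false
Combine:
[1.1] true → false = false
[1.2] true OR true = true
[1.3] true → true = true
[1] false AND true AND true = false
[2.1.2] false AND true = false
[2.1] false OR false = false
[2.2] exactly-one(false, false) = false
[2] false OR false = false
[3.1.1.1.1] false OR false OR false = false
[3.1.1.1] NOT false = true
[3.1.1] NOT true = false
[3.1] NOT false = true
[3.2.1] false OR false OR false = false
[3.2] NOT false = true
[3] true OR true = true
[root] exactly-one(false, false, true) = true
Overall: true → applied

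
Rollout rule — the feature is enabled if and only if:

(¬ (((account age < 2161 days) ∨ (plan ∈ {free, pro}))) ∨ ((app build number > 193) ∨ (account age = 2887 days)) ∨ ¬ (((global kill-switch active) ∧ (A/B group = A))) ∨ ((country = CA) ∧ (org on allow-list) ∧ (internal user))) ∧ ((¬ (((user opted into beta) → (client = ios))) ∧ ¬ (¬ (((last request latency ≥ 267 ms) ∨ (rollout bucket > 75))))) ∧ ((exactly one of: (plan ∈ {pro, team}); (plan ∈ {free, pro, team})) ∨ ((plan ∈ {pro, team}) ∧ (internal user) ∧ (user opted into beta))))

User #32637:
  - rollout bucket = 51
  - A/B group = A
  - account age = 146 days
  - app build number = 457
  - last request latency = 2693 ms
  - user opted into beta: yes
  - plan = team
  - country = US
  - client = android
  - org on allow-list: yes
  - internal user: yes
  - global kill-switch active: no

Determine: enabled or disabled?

Enabled

Atomic conditions:
  account age < 2161 days: 146 < 2161 is true
  plan ∈ {free, pro}: team is not in the set → false
  app build number > 193: 457 > 193 is true
  account age = 2887 days: 146 == 2887 is false
  global kill-switch active: no → false
  A/B group = A: A == A is true
  country = CA: US == CA is false
  org on allow-list: yes → true
  internal user: yes → true
  user opted into beta: yes → true
  client = ios: android == ios is false
  last request latency ≥ 267 ms: 2693 ≥ 267 is true
  rollout bucket > 75: 51 > 75 is false
  plan ∈ {pro, team}: team is in the set → true
  plan ∈ {free, pro, team}: team is in the set → true
Combine:
[1.1.1] true OR false = true
[1.1] NOT true = false
[1.2] true OR false = true
[1.3.1] false AND true = false
[1.3] NOT false = true
[1.4] false AND true AND true = false
[1] false OR true OR true OR false = true
[2.1.1.1] true → false = false
[2.1.1] NOT false = true
[2.1.2.1.1] true OR false = true
[2.1.2.1] NOT true = false
[2.1.2] NOT false = true
[2.1] true AND true = true
[2.2.1] exactly-one(true, true) = false
[2.2.2] true AND true AND true = true
[2.2] false OR true = true
[2] true AND true = true
[root] true AND true = true
Overall: true → enabled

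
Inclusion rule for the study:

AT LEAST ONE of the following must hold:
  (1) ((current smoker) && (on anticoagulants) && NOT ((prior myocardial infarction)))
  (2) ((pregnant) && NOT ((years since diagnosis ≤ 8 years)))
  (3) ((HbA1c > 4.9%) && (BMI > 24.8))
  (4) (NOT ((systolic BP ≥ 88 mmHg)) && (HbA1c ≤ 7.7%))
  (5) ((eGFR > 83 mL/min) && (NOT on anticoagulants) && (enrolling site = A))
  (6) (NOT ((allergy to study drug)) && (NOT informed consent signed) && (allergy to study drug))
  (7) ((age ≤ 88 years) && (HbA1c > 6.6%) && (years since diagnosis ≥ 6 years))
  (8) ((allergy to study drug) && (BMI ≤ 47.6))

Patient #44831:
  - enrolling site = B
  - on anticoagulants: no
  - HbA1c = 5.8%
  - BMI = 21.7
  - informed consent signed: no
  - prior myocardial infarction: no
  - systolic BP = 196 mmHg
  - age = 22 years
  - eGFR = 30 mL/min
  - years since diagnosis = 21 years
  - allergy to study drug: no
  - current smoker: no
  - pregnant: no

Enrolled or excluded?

Excluded

Atomic conditions:
  current smoker: no → false
  on anticoagulants: no → false
  prior myocardial infarction: no → false
  pregnant: no → false
  years since diagnosis ≤ 8 years: 21 ≤ 8 is false
  HbA1c > 4.9%: 5.8 > 4.9 is true
  BMI > 24.8: 21.7 > 24.8 is false
  systolic BP ≥ 88 mmHg: 196 ≥ 88 is true
  HbA1c ≤ 7.7%: 5.8 ≤ 7.7 is true
  eGFR > 83 mL/min: 30 > 83 is false
  NOT on anticoagulants: no → true
  enrolling site = A: B == A is false
  allergy to study drug: no → false
  NOT informed consent signed: no → true
  age ≤ 88 years: 22 ≤ 88 is true
  HbA1c > 6.6%: 5.8 > 6.6 is false
  years since diagnosis ≥ 6 years: 21 ≥ 6 is true
  BMI ≤ 47.6: 21.7 ≤ 47.6 is true
Combine:
[1.3] NOT false = true
[1] false AND false AND true = false
[2.2] NOT false = true
[2] false AND true = false
[3] true AND false = false
[4.1] NOT true = false
[4] false AND true = false
[5] false AND true AND false = false
[6.1] NOT false = true
[6] true AND true AND false = false
[7] true AND false AND true = false
[8] false AND true = false
[root] false OR false OR false OR false OR false OR false OR false OR false = false
Overall: false → excluded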